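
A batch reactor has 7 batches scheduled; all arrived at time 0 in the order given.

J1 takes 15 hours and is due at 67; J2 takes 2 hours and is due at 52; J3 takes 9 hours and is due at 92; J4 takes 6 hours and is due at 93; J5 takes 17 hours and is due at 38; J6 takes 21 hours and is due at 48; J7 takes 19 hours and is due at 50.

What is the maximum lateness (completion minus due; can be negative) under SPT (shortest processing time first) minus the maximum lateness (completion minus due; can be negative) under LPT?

SPT (increasing processing time): J2 J4 J3 J1 J5 J7 J6.
J2: 0→2, due 52, lateness -50
J4: 2→8, due 93, lateness -85
J3: 8→17, due 92, lateness -75
J1: 17→32, due 67, lateness -35
J5: 32→49, due 38, lateness 11
J7: 49→68, due 50, lateness 18
J6: 68→89, due 48, lateness 41
Maximum = 41.
LPT (decreasing processing time): J6 J7 J5 J1 J3 J4 J2.
J6: 0→21, due 48, lateness -27
J7: 21→40, due 50, lateness -10
J5: 40→57, due 38, lateness 19
J1: 57→72, due 67, lateness 5
J3: 72→81, due 92, lateness -11
J4: 81→87, due 93, lateness -6
J2: 87→89, due 52, lateness 37
Maximum = 37.
Difference = 41 − 37 = 4.

4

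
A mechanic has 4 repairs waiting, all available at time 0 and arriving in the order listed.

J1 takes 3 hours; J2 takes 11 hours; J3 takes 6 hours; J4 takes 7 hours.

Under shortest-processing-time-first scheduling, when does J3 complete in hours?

9

SPT (increasing processing time): J1 J3 J4 J2.
J1: 0→3
J3: 3→9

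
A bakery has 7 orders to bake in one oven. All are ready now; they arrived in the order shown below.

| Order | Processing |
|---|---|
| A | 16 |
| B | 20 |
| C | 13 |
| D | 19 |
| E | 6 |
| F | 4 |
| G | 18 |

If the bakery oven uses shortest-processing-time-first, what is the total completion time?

305

SPT (increasing processing time): F E C A G D B.
F: 0→4
E: 4→10
C: 10→23
A: 23→39
G: 39→57
D: 57→76
B: 76→96
Sum = 4+10+23+39+57+76+96 = 305.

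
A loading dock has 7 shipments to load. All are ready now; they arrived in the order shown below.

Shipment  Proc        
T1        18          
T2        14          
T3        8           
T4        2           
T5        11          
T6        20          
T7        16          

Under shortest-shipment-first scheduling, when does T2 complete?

SPT (increasing processing time): T4 T3 T5 T2 T7 T1 T6.
T4: 0→2
T3: 2→10
T5: 10→21
T2: 21→35

35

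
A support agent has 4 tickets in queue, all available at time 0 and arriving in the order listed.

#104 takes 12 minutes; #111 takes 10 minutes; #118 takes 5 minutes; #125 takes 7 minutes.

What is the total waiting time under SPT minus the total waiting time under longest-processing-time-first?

-24

SPT (increasing processing time): #118 #125 #111 #104.
#118: waits 0, runs 0→5
#125: waits 5, runs 5→12
#111: waits 12, runs 12→22
#104: waits 22, runs 22→34
Sum = 0+5+12+22 = 39.
LPT (decreasing processing time): #104 #111 #125 #118.
#104: waits 0, runs 0→12
#111: waits 12, runs 12→22
#125: waits 22, runs 22→29
#118: waits 29, runs 29→34
Sum = 0+12+22+29 = 63.
Difference = 39 − 63 = -24.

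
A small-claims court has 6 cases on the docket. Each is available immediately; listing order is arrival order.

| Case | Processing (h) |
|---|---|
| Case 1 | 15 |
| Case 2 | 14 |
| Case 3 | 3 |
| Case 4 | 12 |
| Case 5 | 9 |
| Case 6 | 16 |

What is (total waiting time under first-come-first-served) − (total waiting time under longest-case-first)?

FIFO (arrival order): Case 1 Case 2 Case 3 Case 4 Case 5 Case 6.
Case 1: waits 0, runs 0→15
Case 2: waits 15, runs 15→29
Case 3: waits 29, runs 29→32
Case 4: waits 32, runs 32→44
Case 5: waits 44, runs 44→53
Case 6: waits 53, runs 53→69
Sum = 0+15+29+32+44+53 = 173.
LPT (decreasing processing time): Case 6 Case 1 Case 2 Case 4 Case 5 Case 3.
Case 6: waits 0, runs 0→16
Case 1: waits 16, runs 16→31
Case 2: waits 31, runs 31→45
Case 4: waits 45, runs 45→57
Case 5: waits 57, runs 57→66
Case 3: waits 66, runs 66→69
Sum = 0+16+31+45+57+66 = 215.
Difference = 173 − 215 = -42.

-42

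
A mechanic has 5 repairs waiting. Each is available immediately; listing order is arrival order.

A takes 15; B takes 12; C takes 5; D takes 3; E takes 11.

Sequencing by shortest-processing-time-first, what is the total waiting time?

SPT (increasing processing time): D C E B A.
D: waits 0, runs 0→3
C: waits 3, runs 3→8
E: waits 8, runs 8→19
B: waits 19, runs 19→31
A: waits 31, runs 31→46
Sum = 0+3+8+19+31 = 61.

61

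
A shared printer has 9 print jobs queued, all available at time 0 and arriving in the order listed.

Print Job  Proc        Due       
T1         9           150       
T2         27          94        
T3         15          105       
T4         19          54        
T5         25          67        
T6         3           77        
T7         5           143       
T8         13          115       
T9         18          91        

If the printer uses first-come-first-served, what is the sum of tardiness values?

109

FIFO (arrival order): T1 T2 T3 T4 T5 T6 T7 T8 T9.
T1: 0→9, due 150, tardiness 0
T2: 9→36, due 94, tardiness 0
T3: 36→51, due 105, tardiness 0
T4: 51→70, due 54, tardiness 16
T5: 70→95, due 67, tardiness 28
T6: 95→98, due 77, tardiness 21
T7: 98→103, due 143, tardiness 0
T8: 103→116, due 115, tardiness 1
T9: 116→134, due 91, tardiness 43
Sum = 0+0+0+16+28+21+0+1+43 = 109.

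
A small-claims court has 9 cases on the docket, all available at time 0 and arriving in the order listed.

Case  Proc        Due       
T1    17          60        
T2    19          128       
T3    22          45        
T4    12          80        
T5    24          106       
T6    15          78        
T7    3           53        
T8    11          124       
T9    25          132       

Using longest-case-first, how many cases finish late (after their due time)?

LPT (decreasing processing time): T9 T5 T3 T2 T1 T6 T4 T8 T7.
T9: 0→25, due 132, tardiness 0
T5: 25→49, due 106, tardiness 0
T3: 49→71, due 45, tardiness 26
T2: 71→90, due 128, tardiness 0
T1: 90→107, due 60, tardiness 47
T6: 107→122, due 78, tardiness 44
T4: 122→134, due 80, tardiness 54
T8: 134→145, due 124, tardiness 21
T7: 145→148, due 53, tardiness 95
Late cases: 6.

6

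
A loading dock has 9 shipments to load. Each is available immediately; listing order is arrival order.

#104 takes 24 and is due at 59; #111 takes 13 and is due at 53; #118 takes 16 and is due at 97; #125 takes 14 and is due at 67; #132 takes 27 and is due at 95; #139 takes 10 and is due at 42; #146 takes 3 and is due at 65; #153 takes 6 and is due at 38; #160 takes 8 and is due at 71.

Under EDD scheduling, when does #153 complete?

EDD (increasing due date): #153 #139 #111 #104 #146 #125 #160 #132 #118.
#153: 0→6

6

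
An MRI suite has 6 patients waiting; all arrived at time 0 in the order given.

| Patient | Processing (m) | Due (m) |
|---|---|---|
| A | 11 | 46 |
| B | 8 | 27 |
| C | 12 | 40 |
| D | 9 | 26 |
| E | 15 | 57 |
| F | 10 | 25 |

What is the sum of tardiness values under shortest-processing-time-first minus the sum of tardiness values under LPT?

SPT (increasing processing time): B D F A C E.
B: 0→8, due 27, tardiness 0
D: 8→17, due 26, tardiness 0
F: 17→27, due 25, tardiness 2
A: 27→38, due 46, tardiness 0
C: 38→50, due 40, tardiness 10
E: 50→65, due 57, tardiness 8
Sum = 0+0+2+0+10+8 = 20.
LPT (decreasing processing time): E C A F D B.
E: 0→15, due 57, tardiness 0
C: 15→27, due 40, tardiness 0
A: 27→38, due 46, tardiness 0
F: 38→48, due 25, tardiness 23
D: 48→57, due 26, tardiness 31
B: 57→65, due 27, tardiness 38
Sum = 0+0+0+23+31+38 = 92.
Difference = 20 − 92 = -72.

-72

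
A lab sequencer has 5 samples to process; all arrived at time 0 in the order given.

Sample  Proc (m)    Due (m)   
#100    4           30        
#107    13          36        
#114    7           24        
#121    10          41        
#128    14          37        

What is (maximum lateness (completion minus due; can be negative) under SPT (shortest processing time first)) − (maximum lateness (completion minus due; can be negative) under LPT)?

SPT (increasing processing time): #100 #114 #121 #107 #128.
#100: 0→4, due 30, lateness -26
#114: 4→11, due 24, lateness -13
#121: 11→21, due 41, lateness -20
#107: 21→34, due 36, lateness -2
#128: 34→48, due 37, lateness 11
Maximum = 11.
LPT (decreasing processing time): #128 #107 #121 #114 #100.
#128: 0→14, due 37, lateness -23
#107: 14→27, due 36, lateness -9
#121: 27→37, due 41, lateness -4
#114: 37→44, due 24, lateness 20
#100: 44→48, due 30, lateness 18
Maximum = 20.
Difference = 11 − 20 = -9.

-9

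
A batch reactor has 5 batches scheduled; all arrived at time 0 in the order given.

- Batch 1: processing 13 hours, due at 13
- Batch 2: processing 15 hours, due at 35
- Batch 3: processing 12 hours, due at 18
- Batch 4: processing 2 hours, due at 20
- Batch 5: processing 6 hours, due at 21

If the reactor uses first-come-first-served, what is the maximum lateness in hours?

27

FIFO (arrival order): Batch 1 Batch 2 Batch 3 Batch 4 Batch 5.
Batch 1: 0→13, due 13, lateness 0
Batch 2: 13→28, due 35, lateness -7
Batch 3: 28→40, due 18, lateness 22
Batch 4: 40→42, due 20, lateness 22
Batch 5: 42→48, due 21, lateness 27
Maximum = 27.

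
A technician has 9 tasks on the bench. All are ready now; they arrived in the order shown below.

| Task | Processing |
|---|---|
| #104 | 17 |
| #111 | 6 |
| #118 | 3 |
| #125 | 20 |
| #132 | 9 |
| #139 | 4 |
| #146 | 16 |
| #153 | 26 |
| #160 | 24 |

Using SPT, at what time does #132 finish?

SPT (increasing processing time): #118 #139 #111 #132 #146 #104 #125 #160 #153.
#118: 0→3
#139: 3→7
#111: 7→13
#132: 13→22

22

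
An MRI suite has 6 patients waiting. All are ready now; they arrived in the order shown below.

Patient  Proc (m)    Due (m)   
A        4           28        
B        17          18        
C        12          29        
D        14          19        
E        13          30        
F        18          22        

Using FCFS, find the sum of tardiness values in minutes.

121

FIFO (arrival order): A B C D E F.
A: 0→4, due 28, tardiness 0
B: 4→21, due 18, tardiness 3
C: 21→33, due 29, tardiness 4
D: 33→47, due 19, tardiness 28
E: 47→60, due 30, tardiness 30
F: 60→78, due 22, tardiness 56
Sum = 0+3+4+28+30+56 = 121.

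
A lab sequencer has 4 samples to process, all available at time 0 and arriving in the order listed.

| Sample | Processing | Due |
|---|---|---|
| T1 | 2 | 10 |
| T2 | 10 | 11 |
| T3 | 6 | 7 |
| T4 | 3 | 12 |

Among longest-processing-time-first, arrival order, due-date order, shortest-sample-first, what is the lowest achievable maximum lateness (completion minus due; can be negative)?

9

LPT (decreasing processing time): T2 T3 T4 T1.
T2: 0→10, due 11, lateness -1
T3: 10→16, due 7, lateness 9
T4: 16→19, due 12, lateness 7
T1: 19→21, due 10, lateness 11
Maximum = 11.
FIFO (arrival order): T1 T2 T3 T4.
T1: 0→2, due 10, lateness -8
T2: 2→12, due 11, lateness 1
T3: 12→18, due 7, lateness 11
T4: 18→21, due 12, lateness 9
Maximum = 11.
EDD (increasing due date): T3 T1 T2 T4.
T3: 0→6, due 7, lateness -1
T1: 6→8, due 10, lateness -2
T2: 8→18, due 11, lateness 7
T4: 18→21, due 12, lateness 9
Maximum = 9.
SPT (increasing processing time): T1 T4 T3 T2.
T1: 0→2, due 10, lateness -8
T4: 2→5, due 12, lateness -7
T3: 5→11, due 7, lateness 4
T2: 11→21, due 11, lateness 10
Maximum = 10.
LPT 11, FIFO 11, EDD 9, SPT 10 → minimum 9.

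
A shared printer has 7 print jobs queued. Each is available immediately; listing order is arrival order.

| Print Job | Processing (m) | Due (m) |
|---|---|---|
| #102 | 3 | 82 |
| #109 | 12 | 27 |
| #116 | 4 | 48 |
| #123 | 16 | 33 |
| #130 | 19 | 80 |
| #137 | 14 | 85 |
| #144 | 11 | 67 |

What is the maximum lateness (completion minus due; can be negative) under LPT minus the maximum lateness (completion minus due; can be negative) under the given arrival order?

22

LPT (decreasing processing time): #130 #123 #137 #109 #144 #116 #102.
#130: 0→19, due 80, lateness -61
#123: 19→35, due 33, lateness 2
#137: 35→49, due 85, lateness -36
#109: 49→61, due 27, lateness 34
#144: 61→72, due 67, lateness 5
#116: 72→76, due 48, lateness 28
#102: 76→79, due 82, lateness -3
Maximum = 34.
FIFO (arrival order): #102 #109 #116 #123 #130 #137 #144.
#102: 0→3, due 82, lateness -79
#109: 3→15, due 27, lateness -12
#116: 15→19, due 48, lateness -29
#123: 19→35, due 33, lateness 2
#130: 35→54, due 80, lateness -26
#137: 54→68, due 85, lateness -17
#144: 68→79, due 67, lateness 12
Maximum = 12.
Difference = 34 − 12 = 22.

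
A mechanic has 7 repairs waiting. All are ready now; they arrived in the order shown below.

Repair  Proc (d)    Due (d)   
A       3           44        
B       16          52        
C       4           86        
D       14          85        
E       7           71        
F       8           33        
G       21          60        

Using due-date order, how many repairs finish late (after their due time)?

EDD (increasing due date): F A B G E D C.
F: 0→8, due 33, tardiness 0
A: 8→11, due 44, tardiness 0
B: 11→27, due 52, tardiness 0
G: 27→48, due 60, tardiness 0
E: 48→55, due 71, tardiness 0
D: 55→69, due 85, tardiness 0
C: 69→73, due 86, tardiness 0
Late repairs: 0.

0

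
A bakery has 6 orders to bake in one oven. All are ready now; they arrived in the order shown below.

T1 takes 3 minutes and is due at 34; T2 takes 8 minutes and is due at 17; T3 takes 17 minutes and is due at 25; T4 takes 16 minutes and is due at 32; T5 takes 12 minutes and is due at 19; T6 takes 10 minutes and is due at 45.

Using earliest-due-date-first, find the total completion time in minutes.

240

EDD (increasing due date): T2 T5 T3 T4 T1 T6.
T2: 0→8
T5: 8→20
T3: 20→37
T4: 37→53
T1: 53→56
T6: 56→66
Sum = 8+20+37+53+56+66 = 240.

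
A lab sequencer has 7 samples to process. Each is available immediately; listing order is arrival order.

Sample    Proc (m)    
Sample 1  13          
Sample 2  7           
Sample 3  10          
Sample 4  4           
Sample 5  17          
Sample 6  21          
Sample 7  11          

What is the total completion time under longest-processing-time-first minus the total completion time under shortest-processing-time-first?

148

LPT (decreasing processing time): Sample 6 Sample 5 Sample 1 Sample 7 Sample 3 Sample 2 Sample 4.
Sample 6: 0→21
Sample 5: 21→38
Sample 1: 38→51
Sample 7: 51→62
Sample 3: 62→72
Sample 2: 72→79
Sample 4: 79→83
Sum = 21+38+51+62+72+79+83 = 406.
SPT (increasing processing time): Sample 4 Sample 2 Sample 3 Sample 7 Sample 1 Sample 5 Sample 6.
Sample 4: 0→4
Sample 2: 4→11
Sample 3: 11→21
Sample 7: 21→32
Sample 1: 32→45
Sample 5: 45→62
Sample 6: 62→83
Sum = 4+11+21+32+45+62+83 = 258.
Difference = 406 − 258 = 148.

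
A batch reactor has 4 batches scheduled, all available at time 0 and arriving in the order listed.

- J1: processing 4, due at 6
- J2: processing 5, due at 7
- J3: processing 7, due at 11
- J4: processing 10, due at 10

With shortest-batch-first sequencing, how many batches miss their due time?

3

SPT (increasing processing time): J1 J2 J3 J4.
J1: 0→4, due 6, tardiness 0
J2: 4→9, due 7, tardiness 2
J3: 9→16, due 11, tardiness 5
J4: 16→26, due 10, tardiness 16
Late batches: 3.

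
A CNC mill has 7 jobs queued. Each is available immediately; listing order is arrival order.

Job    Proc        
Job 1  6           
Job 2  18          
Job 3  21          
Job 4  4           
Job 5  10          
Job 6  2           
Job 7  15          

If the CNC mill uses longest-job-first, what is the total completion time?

LPT (decreasing processing time): Job 3 Job 2 Job 7 Job 5 Job 1 Job 4 Job 6.
Job 3: 0→21
Job 2: 21→39
Job 7: 39→54
Job 5: 54→64
Job 1: 64→70
Job 4: 70→74
Job 6: 74→76
Sum = 21+39+54+64+70+74+76 = 398.

398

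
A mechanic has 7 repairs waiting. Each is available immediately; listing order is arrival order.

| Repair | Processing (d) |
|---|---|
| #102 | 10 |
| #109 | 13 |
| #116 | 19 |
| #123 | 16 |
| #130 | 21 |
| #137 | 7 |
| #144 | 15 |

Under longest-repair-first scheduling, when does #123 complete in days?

56

LPT (decreasing processing time): #130 #116 #123 #144 #109 #102 #137.
#130: 0→21
#116: 21→40
#123: 40→56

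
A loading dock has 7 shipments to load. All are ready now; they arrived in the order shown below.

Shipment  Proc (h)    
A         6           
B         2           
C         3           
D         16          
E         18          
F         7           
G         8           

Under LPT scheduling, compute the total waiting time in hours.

256

LPT (decreasing processing time): E D G F A C B.
E: waits 0, runs 0→18
D: waits 18, runs 18→34
G: waits 34, runs 34→42
F: waits 42, runs 42→49
A: waits 49, runs 49→55
C: waits 55, runs 55→58
B: waits 58, runs 58→60
Sum = 0+18+34+42+49+55+58 = 256.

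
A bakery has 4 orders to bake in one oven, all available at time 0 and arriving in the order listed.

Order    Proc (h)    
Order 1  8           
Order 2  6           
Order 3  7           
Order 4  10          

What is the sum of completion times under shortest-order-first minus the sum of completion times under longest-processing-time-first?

SPT (increasing processing time): Order 2 Order 3 Order 1 Order 4.
Order 2: 0→6
Order 3: 6→13
Order 1: 13→21
Order 4: 21→31
Sum = 6+13+21+31 = 71.
LPT (decreasing processing time): Order 4 Order 1 Order 3 Order 2.
Order 4: 0→10
Order 1: 10→18
Order 3: 18→25
Order 2: 25→31
Sum = 10+18+25+31 = 84.
Difference = 71 − 84 = -13.

-13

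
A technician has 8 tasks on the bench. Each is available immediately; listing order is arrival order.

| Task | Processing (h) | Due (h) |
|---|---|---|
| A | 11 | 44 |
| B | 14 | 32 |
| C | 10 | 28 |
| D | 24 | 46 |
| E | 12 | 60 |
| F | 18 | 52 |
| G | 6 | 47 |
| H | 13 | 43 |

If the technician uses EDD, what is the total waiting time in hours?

365

EDD (increasing due date): C B H A D G F E.
C: waits 0, runs 0→10
B: waits 10, runs 10→24
H: waits 24, runs 24→37
A: waits 37, runs 37→48
D: waits 48, runs 48→72
G: waits 72, runs 72→78
F: waits 78, runs 78→96
E: waits 96, runs 96→108
Sum = 0+10+24+37+48+72+78+96 = 365.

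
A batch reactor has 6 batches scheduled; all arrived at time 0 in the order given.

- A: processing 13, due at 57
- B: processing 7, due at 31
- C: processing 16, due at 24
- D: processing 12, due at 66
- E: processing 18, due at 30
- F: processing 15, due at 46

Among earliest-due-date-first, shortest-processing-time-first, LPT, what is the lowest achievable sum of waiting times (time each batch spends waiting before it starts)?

EDD (increasing due date): C E B F A D.
C: waits 0, runs 0→16
E: waits 16, runs 16→34
B: waits 34, runs 34→41
F: waits 41, runs 41→56
A: waits 56, runs 56→69
D: waits 69, runs 69→81
Sum = 0+16+34+41+56+69 = 216.
SPT (increasing processing time): B D A F C E.
B: waits 0, runs 0→7
D: waits 7, runs 7→19
A: waits 19, runs 19→32
F: waits 32, runs 32→47
C: waits 47, runs 47→63
E: waits 63, runs 63→81
Sum = 0+7+19+32+47+63 = 168.
LPT (decreasing processing time): E C F A D B.
E: waits 0, runs 0→18
C: waits 18, runs 18→34
F: waits 34, runs 34→49
A: waits 49, runs 49→62
D: waits 62, runs 62→74
B: waits 74, runs 74→81
Sum = 0+18+34+49+62+74 = 237.
EDD 216, SPT 168, LPT 237 → minimum 168.

168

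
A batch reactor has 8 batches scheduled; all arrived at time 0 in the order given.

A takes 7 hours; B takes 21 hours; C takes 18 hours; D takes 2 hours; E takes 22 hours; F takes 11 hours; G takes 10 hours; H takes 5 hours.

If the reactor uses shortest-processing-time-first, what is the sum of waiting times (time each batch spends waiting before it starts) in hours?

SPT (increasing processing time): D H A G F C B E.
D: waits 0, runs 0→2
H: waits 2, runs 2→7
A: waits 7, runs 7→14
G: waits 14, runs 14→24
F: waits 24, runs 24→35
C: waits 35, runs 35→53
B: waits 53, runs 53→74
E: waits 74, runs 74→96
Sum = 0+2+7+14+24+35+53+74 = 209.

209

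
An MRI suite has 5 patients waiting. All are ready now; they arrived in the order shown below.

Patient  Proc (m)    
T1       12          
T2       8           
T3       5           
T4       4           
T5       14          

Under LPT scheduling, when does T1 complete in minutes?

LPT (decreasing processing time): T5 T1 T2 T3 T4.
T5: 0→14
T1: 14→26

26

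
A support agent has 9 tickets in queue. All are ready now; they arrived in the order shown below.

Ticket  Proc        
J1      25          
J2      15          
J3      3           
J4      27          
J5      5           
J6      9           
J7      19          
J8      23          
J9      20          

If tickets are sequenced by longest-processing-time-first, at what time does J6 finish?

LPT (decreasing processing time): J4 J1 J8 J9 J7 J2 J6 J5 J3.
J4: 0→27
J1: 27→52
J8: 52→75
J9: 75→95
J7: 95→114
J2: 114→129
J6: 129→138

138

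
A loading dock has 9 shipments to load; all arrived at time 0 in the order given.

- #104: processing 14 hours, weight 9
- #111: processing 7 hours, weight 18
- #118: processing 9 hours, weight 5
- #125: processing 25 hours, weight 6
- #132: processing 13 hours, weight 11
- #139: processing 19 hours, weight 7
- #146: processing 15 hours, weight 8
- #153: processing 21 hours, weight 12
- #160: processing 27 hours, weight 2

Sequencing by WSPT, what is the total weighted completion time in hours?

WSPT (decreasing weight/processing-time ratio): #111 #132 #104 #153 #118 #146 #139 #125 #160.
#111: finishes 7, weight 18, w·C = 126
#132: finishes 20, weight 11, w·C = 220
#104: finishes 34, weight 9, w·C = 306
#153: finishes 55, weight 12, w·C = 660
#118: finishes 64, weight 5, w·C = 320
#146: finishes 79, weight 8, w·C = 632
#139: finishes 98, weight 7, w·C = 686
#125: finishes 123, weight 6, w·C = 738
#160: finishes 150, weight 2, w·C = 300
Sum = 126+220+306+660+320+632+686+738+300 = 3988.

3988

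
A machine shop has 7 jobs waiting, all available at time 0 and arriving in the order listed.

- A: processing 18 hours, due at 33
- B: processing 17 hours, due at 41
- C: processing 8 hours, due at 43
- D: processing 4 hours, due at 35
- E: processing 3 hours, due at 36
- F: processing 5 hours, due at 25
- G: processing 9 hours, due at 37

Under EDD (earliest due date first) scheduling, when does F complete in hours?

5

EDD (increasing due date): F A D E G B C.
F: 0→5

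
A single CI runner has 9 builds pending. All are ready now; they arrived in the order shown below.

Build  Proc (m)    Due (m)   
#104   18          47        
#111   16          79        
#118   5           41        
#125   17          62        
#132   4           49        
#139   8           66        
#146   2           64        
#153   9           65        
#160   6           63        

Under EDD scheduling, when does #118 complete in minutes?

EDD (increasing due date): #118 #104 #132 #125 #160 #146 #153 #139 #111.
#118: 0→5

5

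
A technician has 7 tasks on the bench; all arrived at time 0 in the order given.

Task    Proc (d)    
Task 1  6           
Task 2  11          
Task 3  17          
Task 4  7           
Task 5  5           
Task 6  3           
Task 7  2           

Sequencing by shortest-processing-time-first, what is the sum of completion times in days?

141

SPT (increasing processing time): Task 7 Task 6 Task 5 Task 1 Task 4 Task 2 Task 3.
Task 7: 0→2
Task 6: 2→5
Task 5: 5→10
Task 1: 10→16
Task 4: 16→23
Task 2: 23→34
Task 3: 34→51
Sum = 2+5+10+16+23+34+51 = 141.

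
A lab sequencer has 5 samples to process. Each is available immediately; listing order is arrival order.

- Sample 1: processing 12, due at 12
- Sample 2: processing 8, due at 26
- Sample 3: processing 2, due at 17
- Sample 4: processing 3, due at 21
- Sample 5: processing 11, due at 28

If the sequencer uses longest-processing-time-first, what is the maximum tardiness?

LPT (decreasing processing time): Sample 1 Sample 5 Sample 2 Sample 4 Sample 3.
Sample 1: 0→12, due 12, tardiness 0
Sample 5: 12→23, due 28, tardiness 0
Sample 2: 23→31, due 26, tardiness 5
Sample 4: 31→34, due 21, tardiness 13
Sample 3: 34→36, due 17, tardiness 19
Maximum = 19.

19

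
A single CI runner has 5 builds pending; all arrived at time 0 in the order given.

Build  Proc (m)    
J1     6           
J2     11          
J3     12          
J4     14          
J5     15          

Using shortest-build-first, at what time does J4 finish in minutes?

SPT (increasing processing time): J1 J2 J3 J4 J5.
J1: 0→6
J2: 6→17
J3: 17→29
J4: 29→43

43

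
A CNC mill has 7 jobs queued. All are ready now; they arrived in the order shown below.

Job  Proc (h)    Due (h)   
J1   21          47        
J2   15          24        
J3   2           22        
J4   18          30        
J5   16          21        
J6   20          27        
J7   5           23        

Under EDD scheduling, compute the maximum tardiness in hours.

50

EDD (increasing due date): J5 J3 J7 J2 J6 J4 J1.
J5: 0→16, due 21, tardiness 0
J3: 16→18, due 22, tardiness 0
J7: 18→23, due 23, tardiness 0
J2: 23→38, due 24, tardiness 14
J6: 38→58, due 27, tardiness 31
J4: 58→76, due 30, tardiness 46
J1: 76→97, due 47, tardiness 50
Maximum = 50.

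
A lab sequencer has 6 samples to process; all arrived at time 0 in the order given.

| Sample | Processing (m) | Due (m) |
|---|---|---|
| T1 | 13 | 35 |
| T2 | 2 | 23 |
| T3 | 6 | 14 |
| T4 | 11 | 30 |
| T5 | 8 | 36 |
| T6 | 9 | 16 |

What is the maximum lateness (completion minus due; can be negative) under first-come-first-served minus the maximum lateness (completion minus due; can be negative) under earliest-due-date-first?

FIFO (arrival order): T1 T2 T3 T4 T5 T6.
T1: 0→13, due 35, lateness -22
T2: 13→15, due 23, lateness -8
T3: 15→21, due 14, lateness 7
T4: 21→32, due 30, lateness 2
T5: 32→40, due 36, lateness 4
T6: 40→49, due 16, lateness 33
Maximum = 33.
EDD (increasing due date): T3 T6 T2 T4 T1 T5.
T3: 0→6, due 14, lateness -8
T6: 6→15, due 16, lateness -1
T2: 15→17, due 23, lateness -6
T4: 17→28, due 30, lateness -2
T1: 28→41, due 35, lateness 6
T5: 41→49, due 36, lateness 13
Maximum = 13.
Difference = 33 − 13 = 20.

20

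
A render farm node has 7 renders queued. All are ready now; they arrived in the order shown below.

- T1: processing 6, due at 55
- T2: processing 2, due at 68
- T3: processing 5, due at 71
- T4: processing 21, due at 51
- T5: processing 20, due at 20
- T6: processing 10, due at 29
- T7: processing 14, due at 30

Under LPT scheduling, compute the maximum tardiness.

LPT (decreasing processing time): T4 T5 T7 T6 T1 T3 T2.
T4: 0→21, due 51, tardiness 0
T5: 21→41, due 20, tardiness 21
T7: 41→55, due 30, tardiness 25
T6: 55→65, due 29, tardiness 36
T1: 65→71, due 55, tardiness 16
T3: 71→76, due 71, tardiness 5
T2: 76→78, due 68, tardiness 10
Maximum = 36.

36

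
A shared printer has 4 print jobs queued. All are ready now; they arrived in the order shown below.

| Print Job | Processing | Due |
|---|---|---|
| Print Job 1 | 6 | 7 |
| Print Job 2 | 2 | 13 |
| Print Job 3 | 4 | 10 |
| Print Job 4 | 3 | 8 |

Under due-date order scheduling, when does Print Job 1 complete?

6

EDD (increasing due date): Print Job 1 Print Job 4 Print Job 3 Print Job 2.
Print Job 1: 0→6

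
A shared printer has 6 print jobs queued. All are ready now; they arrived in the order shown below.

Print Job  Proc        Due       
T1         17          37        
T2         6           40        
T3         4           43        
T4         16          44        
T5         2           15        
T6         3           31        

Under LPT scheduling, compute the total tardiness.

48

LPT (decreasing processing time): T1 T4 T2 T3 T6 T5.
T1: 0→17, due 37, tardiness 0
T4: 17→33, due 44, tardiness 0
T2: 33→39, due 40, tardiness 0
T3: 39→43, due 43, tardiness 0
T6: 43→46, due 31, tardiness 15
T5: 46→48, due 15, tardiness 33
Sum = 0+0+0+0+15+33 = 48.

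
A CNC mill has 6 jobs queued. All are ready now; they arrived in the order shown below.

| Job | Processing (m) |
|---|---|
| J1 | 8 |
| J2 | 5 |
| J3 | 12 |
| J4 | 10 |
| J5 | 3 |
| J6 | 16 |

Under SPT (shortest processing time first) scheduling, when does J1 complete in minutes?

SPT (increasing processing time): J5 J2 J1 J4 J3 J6.
J5: 0→3
J2: 3→8
J1: 8→16

16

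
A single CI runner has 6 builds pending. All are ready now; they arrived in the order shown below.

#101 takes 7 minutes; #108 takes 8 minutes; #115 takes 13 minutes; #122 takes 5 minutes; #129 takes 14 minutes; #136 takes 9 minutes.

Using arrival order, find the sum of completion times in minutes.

FIFO (arrival order): #101 #108 #115 #122 #129 #136.
#101: 0→7
#108: 7→15
#115: 15→28
#122: 28→33
#129: 33→47
#136: 47→56
Sum = 7+15+28+33+47+56 = 186.

186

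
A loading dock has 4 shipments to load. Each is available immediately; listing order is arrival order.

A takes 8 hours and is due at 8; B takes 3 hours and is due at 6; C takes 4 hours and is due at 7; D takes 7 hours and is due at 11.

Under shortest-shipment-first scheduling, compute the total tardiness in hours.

SPT (increasing processing time): B C D A.
B: 0→3, due 6, tardiness 0
C: 3→7, due 7, tardiness 0
D: 7→14, due 11, tardiness 3
A: 14→22, due 8, tardiness 14
Sum = 0+0+3+14 = 17.

17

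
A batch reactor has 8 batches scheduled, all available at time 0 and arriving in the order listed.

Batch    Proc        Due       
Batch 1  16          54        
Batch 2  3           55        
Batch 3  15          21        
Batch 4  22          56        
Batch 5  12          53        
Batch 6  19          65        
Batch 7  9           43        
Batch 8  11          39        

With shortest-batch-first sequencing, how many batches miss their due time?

SPT (increasing processing time): Batch 2 Batch 7 Batch 8 Batch 5 Batch 3 Batch 1 Batch 6 Batch 4.
Batch 2: 0→3, due 55, tardiness 0
Batch 7: 3→12, due 43, tardiness 0
Batch 8: 12→23, due 39, tardiness 0
Batch 5: 23→35, due 53, tardiness 0
Batch 3: 35→50, due 21, tardiness 29
Batch 1: 50→66, due 54, tardiness 12
Batch 6: 66→85, due 65, tardiness 20
Batch 4: 85→107, due 56, tardiness 51
Late batches: 4.

4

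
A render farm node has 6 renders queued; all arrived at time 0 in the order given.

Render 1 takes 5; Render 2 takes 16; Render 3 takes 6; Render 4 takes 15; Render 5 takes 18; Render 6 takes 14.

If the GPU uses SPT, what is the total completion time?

SPT (increasing processing time): Render 1 Render 3 Render 6 Render 4 Render 2 Render 5.
Render 1: 0→5
Render 3: 5→11
Render 6: 11→25
Render 4: 25→40
Render 2: 40→56
Render 5: 56→74
Sum = 5+11+25+40+56+74 = 211.

211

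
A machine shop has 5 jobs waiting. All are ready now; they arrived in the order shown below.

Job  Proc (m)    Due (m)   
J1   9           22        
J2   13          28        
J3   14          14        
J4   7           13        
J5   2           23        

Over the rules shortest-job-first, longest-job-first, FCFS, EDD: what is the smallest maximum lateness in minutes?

SPT (increasing processing time): J5 J4 J1 J2 J3.
J5: 0→2, due 23, lateness -21
J4: 2→9, due 13, lateness -4
J1: 9→18, due 22, lateness -4
J2: 18→31, due 28, lateness 3
J3: 31→45, due 14, lateness 31
Maximum = 31.
LPT (decreasing processing time): J3 J2 J1 J4 J5.
J3: 0→14, due 14, lateness 0
J2: 14→27, due 28, lateness -1
J1: 27→36, due 22, lateness 14
J4: 36→43, due 13, lateness 30
J5: 43→45, due 23, lateness 22
Maximum = 30.
FIFO (arrival order): J1 J2 J3 J4 J5.
J1: 0→9, due 22, lateness -13
J2: 9→22, due 28, lateness -6
J3: 22→36, due 14, lateness 22
J4: 36→43, due 13, lateness 30
J5: 43→45, due 23, lateness 22
Maximum = 30.
EDD (increasing due date): J4 J3 J1 J5 J2.
J4: 0→7, due 13, lateness -6
J3: 7→21, due 14, lateness 7
J1: 21→30, due 22, lateness 8
J5: 30→32, due 23, lateness 9
J2: 32→45, due 28, lateness 17
Maximum = 17.
SPT 31, LPT 30, FIFO 30, EDD 17 → minimum 17.

17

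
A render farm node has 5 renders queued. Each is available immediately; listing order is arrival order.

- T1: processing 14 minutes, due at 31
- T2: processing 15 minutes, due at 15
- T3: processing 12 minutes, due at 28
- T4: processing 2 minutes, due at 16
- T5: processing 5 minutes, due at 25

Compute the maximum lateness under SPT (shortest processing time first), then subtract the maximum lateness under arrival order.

6

SPT (increasing processing time): T4 T5 T3 T1 T2.
T4: 0→2, due 16, lateness -14
T5: 2→7, due 25, lateness -18
T3: 7→19, due 28, lateness -9
T1: 19→33, due 31, lateness 2
T2: 33→48, due 15, lateness 33
Maximum = 33.
FIFO (arrival order): T1 T2 T3 T4 T5.
T1: 0→14, due 31, lateness -17
T2: 14→29, due 15, lateness 14
T3: 29→41, due 28, lateness 13
T4: 41→43, due 16, lateness 27
T5: 43→48, due 25, lateness 23
Maximum = 27.
Difference = 33 − 27 = 6.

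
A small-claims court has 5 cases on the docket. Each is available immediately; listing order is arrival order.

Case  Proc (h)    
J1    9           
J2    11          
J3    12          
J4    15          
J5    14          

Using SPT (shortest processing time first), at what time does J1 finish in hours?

SPT (increasing processing time): J1 J2 J3 J5 J4.
J1: 0→9

9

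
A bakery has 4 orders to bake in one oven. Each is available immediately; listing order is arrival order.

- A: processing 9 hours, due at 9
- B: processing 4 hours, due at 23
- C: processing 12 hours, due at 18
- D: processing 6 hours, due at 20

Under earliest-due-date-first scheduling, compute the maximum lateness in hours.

8

EDD (increasing due date): A C D B.
A: 0→9, due 9, lateness 0
C: 9→21, due 18, lateness 3
D: 21→27, due 20, lateness 7
B: 27→31, due 23, lateness 8
Maximum = 8.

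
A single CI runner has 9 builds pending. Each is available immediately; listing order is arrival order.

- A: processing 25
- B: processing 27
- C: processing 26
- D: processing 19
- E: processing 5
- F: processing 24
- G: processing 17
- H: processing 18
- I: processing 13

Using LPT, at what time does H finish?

LPT (decreasing processing time): B C A F D H G I E.
B: 0→27
C: 27→53
A: 53→78
F: 78→102
D: 102→121
H: 121→139

139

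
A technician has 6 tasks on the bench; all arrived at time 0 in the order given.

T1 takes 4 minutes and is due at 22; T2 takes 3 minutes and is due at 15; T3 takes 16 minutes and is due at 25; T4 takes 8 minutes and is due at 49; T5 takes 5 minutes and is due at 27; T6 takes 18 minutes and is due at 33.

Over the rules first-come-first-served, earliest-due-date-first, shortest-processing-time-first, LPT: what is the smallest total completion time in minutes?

132

FIFO (arrival order): T1 T2 T3 T4 T5 T6.
T1: 0→4
T2: 4→7
T3: 7→23
T4: 23→31
T5: 31→36
T6: 36→54
Sum = 4+7+23+31+36+54 = 155.
EDD (increasing due date): T2 T1 T3 T5 T6 T4.
T2: 0→3
T1: 3→7
T3: 7→23
T5: 23→28
T6: 28→46
T4: 46→54
Sum = 3+7+23+28+46+54 = 161.
SPT (increasing processing time): T2 T1 T5 T4 T3 T6.
T2: 0→3
T1: 3→7
T5: 7→12
T4: 12→20
T3: 20→36
T6: 36→54
Sum = 3+7+12+20+36+54 = 132.
LPT (decreasing processing time): T6 T3 T4 T5 T1 T2.
T6: 0→18
T3: 18→34
T4: 34→42
T5: 42→47
T1: 47→51
T2: 51→54
Sum = 18+34+42+47+51+54 = 246.
FIFO 155, EDD 161, SPT 132, LPT 246 → minimum 132.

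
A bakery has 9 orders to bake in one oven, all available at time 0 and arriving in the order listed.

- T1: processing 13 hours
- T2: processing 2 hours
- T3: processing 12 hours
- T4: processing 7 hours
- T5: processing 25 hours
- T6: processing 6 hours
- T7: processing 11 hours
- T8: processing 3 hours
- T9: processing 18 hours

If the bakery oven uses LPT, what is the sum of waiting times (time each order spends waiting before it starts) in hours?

544

LPT (decreasing processing time): T5 T9 T1 T3 T7 T4 T6 T8 T2.
T5: waits 0, runs 0→25
T9: waits 25, runs 25→43
T1: waits 43, runs 43→56
T3: waits 56, runs 56→68
T7: waits 68, runs 68→79
T4: waits 79, runs 79→86
T6: waits 86, runs 86→92
T8: waits 92, runs 92→95
T2: waits 95, runs 95→97
Sum = 0+25+43+56+68+79+86+92+95 = 544.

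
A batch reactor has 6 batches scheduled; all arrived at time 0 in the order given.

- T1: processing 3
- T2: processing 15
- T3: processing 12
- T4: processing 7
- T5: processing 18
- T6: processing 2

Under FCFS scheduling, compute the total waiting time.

FIFO (arrival order): T1 T2 T3 T4 T5 T6.
T1: waits 0, runs 0→3
T2: waits 3, runs 3→18
T3: waits 18, runs 18→30
T4: waits 30, runs 30→37
T5: waits 37, runs 37→55
T6: waits 55, runs 55→57
Sum = 0+3+18+30+37+55 = 143.

143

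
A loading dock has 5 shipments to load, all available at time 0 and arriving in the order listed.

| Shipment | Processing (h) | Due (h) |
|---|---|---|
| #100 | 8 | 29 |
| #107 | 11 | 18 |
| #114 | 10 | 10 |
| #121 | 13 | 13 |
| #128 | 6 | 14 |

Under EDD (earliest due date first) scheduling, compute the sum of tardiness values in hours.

EDD (increasing due date): #114 #121 #128 #107 #100.
#114: 0→10, due 10, tardiness 0
#121: 10→23, due 13, tardiness 10
#128: 23→29, due 14, tardiness 15
#107: 29→40, due 18, tardiness 22
#100: 40→48, due 29, tardiness 19
Sum = 0+10+15+22+19 = 66.

66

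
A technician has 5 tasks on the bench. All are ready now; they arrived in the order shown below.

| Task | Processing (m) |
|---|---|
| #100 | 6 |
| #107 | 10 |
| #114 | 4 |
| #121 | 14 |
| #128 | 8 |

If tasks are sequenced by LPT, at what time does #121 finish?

LPT (decreasing processing time): #121 #107 #128 #100 #114.
#121: 0→14

14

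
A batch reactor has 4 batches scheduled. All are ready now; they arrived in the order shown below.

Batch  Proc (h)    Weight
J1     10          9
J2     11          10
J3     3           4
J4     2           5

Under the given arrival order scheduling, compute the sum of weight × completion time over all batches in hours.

526

FIFO (arrival order): J1 J2 J3 J4.
J1: finishes 10, weight 9, w·C = 90
J2: finishes 21, weight 10, w·C = 210
J3: finishes 24, weight 4, w·C = 96
J4: finishes 26, weight 5, w·C = 130
Sum = 90+210+96+130 = 526.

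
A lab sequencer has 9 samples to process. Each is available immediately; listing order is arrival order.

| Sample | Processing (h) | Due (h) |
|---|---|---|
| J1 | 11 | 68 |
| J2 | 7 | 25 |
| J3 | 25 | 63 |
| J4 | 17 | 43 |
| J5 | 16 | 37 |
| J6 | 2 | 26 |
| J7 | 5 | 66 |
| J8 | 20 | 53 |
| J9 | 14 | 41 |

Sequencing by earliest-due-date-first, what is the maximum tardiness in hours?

49

EDD (increasing due date): J2 J6 J5 J9 J4 J8 J3 J7 J1.
J2: 0→7, due 25, tardiness 0
J6: 7→9, due 26, tardiness 0
J5: 9→25, due 37, tardiness 0
J9: 25→39, due 41, tardiness 0
J4: 39→56, due 43, tardiness 13
J8: 56→76, due 53, tardiness 23
J3: 76→101, due 63, tardiness 38
J7: 101→106, due 66, tardiness 40
J1: 106→117, due 68, tardiness 49
Maximum = 49.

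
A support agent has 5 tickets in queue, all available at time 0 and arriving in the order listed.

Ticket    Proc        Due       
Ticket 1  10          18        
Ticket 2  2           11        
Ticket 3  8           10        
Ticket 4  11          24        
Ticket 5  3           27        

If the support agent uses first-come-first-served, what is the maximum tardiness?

10

FIFO (arrival order): Ticket 1 Ticket 2 Ticket 3 Ticket 4 Ticket 5.
Ticket 1: 0→10, due 18, tardiness 0
Ticket 2: 10→12, due 11, tardiness 1
Ticket 3: 12→20, due 10, tardiness 10
Ticket 4: 20→31, due 24, tardiness 7
Ticket 5: 31→34, due 27, tardiness 7
Maximum = 10.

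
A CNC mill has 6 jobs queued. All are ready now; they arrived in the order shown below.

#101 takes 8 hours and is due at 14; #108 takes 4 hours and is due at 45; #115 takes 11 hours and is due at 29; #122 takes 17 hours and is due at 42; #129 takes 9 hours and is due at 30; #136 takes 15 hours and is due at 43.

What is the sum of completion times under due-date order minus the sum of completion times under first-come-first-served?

EDD (increasing due date): #101 #115 #129 #122 #136 #108.
#101: 0→8
#115: 8→19
#129: 19→28
#122: 28→45
#136: 45→60
#108: 60→64
Sum = 8+19+28+45+60+64 = 224.
FIFO (arrival order): #101 #108 #115 #122 #129 #136.
#101: 0→8
#108: 8→12
#115: 12→23
#122: 23→40
#129: 40→49
#136: 49→64
Sum = 8+12+23+40+49+64 = 196.
Difference = 224 − 196 = 28.

28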